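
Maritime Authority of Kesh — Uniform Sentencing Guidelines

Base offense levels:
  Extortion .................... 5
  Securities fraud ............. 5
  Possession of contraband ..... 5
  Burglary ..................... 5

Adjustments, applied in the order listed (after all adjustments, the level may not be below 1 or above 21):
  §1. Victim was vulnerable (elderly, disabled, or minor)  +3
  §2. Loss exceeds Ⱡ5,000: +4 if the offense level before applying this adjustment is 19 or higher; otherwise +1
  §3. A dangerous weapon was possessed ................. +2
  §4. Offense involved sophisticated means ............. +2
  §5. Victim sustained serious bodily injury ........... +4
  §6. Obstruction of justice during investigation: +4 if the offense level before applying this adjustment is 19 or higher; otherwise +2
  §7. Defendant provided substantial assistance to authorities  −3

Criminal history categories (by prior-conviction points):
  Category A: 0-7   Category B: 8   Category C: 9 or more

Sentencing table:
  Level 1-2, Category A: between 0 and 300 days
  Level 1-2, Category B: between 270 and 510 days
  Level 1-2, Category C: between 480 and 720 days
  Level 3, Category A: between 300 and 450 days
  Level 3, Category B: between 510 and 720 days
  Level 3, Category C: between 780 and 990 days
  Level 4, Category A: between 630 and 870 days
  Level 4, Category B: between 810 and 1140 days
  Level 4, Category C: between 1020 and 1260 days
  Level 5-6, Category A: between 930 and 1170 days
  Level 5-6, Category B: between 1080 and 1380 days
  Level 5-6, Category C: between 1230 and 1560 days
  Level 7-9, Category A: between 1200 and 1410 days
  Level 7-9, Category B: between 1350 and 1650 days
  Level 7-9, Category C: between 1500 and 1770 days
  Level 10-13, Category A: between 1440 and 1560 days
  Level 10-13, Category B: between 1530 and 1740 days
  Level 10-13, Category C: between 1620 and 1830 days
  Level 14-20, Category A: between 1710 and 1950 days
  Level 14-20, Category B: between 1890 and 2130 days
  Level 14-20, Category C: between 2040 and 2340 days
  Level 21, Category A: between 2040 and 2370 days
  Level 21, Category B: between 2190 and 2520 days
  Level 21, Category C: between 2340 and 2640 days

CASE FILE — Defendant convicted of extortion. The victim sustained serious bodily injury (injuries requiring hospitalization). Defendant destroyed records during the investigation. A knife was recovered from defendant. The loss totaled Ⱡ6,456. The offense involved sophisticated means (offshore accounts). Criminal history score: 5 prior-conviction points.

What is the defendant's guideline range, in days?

Base offense level for extortion: 5.
§2 applies (level before this adjustment is 5 < 19, so +1): 5 + 1 = 6.
§3 applies: 6 + 2 = 8.
§4 applies: 8 + 2 = 10.
§5 applies: 10 + 4 = 14.
§6 applies (level before this adjustment is 14 < 19, so +2): 14 + 2 = 16.
Final offense level: 16.
Criminal history: 5 prior points → Category A (0-7).
Level 16 falls in the 14-20 band.
Grid: Level 14-20 × Category A = 1710-1950 days.

1710-1950 days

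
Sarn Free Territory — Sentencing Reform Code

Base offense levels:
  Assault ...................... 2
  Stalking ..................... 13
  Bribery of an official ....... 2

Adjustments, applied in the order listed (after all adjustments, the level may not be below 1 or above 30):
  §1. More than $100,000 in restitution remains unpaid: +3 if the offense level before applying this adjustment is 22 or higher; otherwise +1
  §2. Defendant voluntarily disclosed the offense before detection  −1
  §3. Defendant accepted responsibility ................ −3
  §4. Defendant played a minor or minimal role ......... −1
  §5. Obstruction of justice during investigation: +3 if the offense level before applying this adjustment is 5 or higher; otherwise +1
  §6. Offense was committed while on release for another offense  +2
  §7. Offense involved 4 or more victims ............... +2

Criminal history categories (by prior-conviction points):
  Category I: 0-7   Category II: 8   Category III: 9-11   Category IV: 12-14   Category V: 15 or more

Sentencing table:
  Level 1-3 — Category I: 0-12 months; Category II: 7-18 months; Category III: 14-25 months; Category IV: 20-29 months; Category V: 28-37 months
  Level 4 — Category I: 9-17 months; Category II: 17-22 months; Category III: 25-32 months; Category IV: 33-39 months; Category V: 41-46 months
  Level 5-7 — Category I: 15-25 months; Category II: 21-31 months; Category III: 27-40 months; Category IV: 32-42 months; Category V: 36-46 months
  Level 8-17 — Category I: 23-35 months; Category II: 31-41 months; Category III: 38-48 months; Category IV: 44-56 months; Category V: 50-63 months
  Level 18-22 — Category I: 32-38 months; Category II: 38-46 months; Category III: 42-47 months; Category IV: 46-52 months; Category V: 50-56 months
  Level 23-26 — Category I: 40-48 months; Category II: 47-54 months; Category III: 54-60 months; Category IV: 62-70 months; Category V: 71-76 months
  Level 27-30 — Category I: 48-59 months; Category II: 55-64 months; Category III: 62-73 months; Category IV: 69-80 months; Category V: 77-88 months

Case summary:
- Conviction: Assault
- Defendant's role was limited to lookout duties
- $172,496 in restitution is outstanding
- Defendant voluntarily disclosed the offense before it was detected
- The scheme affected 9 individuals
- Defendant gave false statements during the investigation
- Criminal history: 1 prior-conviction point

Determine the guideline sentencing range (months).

Base offense level for assault: 2.
§1 applies (level before this adjustment is 2 < 22, so +1): 2 + 1 = 3.
§2 applies: 3 − 1 = 2.
§4 applies: 2 − 1 = 1.
§5 applies (level before this adjustment is 1 < 5, so +1): 1 + 1 = 2.
§7 applies: 2 + 2 = 4.
Final offense level: 4.
Criminal history: 1 prior point → Category I (0-7).
Level 4 falls in the 4 band.
Grid: Level 4 × Category I = 9-17 months.

9-17 months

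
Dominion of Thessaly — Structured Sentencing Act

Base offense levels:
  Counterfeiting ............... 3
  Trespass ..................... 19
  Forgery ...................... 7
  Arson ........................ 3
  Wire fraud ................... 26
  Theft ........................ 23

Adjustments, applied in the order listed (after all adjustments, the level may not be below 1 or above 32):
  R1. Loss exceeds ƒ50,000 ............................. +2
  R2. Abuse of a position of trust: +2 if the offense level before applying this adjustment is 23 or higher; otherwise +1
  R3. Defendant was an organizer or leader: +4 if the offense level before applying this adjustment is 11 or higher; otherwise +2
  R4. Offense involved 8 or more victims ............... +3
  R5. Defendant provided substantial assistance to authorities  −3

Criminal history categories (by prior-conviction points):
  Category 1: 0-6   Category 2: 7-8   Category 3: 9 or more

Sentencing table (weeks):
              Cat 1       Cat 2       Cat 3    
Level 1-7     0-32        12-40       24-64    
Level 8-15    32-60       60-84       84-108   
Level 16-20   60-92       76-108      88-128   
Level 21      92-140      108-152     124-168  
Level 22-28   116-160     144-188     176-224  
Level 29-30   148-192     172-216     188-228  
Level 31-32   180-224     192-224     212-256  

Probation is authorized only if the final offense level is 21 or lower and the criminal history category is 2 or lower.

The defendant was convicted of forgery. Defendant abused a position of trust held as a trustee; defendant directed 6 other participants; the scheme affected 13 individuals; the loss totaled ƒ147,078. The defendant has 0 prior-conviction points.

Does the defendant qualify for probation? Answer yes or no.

Base offense level for forgery: 7.
R1 applies: 7 + 2 = 9.
R2 applies (level before this adjustment is 9 < 23, so +1): 9 + 1 = 10.
R3 applies (level before this adjustment is 10 < 11, so +2): 10 + 2 = 12.
R4 applies: 12 + 3 = 15.
Final offense level: 15.
Criminal history: 0 prior points → Category 1 (0-6).
Level 15 falls in the 8-15 band.
Grid: Level 8-15 × Category 1 = 32-60 weeks.
Probation check: level 15 ≤ 21 and category 1 ≤ 2 → eligible.

Yes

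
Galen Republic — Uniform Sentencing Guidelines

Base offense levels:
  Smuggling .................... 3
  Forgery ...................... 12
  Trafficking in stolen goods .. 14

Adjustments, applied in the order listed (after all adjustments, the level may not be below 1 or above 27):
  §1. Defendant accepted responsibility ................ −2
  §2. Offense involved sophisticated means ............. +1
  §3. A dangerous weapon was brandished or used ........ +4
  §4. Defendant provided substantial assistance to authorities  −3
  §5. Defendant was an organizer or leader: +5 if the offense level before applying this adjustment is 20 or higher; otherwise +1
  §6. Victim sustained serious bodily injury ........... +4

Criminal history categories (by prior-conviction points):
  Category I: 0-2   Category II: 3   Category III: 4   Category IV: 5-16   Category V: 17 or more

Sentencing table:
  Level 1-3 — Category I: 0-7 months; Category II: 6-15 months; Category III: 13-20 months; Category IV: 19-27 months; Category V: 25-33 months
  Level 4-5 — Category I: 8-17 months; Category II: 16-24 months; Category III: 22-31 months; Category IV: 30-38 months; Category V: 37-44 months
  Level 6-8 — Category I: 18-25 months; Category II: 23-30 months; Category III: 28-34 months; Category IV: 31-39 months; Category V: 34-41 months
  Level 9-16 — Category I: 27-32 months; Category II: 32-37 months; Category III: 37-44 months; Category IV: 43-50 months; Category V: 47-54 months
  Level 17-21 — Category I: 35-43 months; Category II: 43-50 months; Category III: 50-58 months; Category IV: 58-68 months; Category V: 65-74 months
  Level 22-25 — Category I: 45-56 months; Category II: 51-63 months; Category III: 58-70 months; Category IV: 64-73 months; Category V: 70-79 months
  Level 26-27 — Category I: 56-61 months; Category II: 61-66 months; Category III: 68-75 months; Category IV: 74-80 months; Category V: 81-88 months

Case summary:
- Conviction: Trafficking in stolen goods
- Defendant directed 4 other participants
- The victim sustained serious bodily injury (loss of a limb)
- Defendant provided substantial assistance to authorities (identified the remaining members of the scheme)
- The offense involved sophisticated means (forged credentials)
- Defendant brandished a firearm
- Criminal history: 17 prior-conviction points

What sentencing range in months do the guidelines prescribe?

65-74 months

Base offense level for trafficking in stolen goods: 14.
§2 applies: 14 + 1 = 15.
§3 applies: 15 + 4 = 19.
§4 applies: 19 − 3 = 16.
§5 applies (level before this adjustment is 16 < 20, so +1): 16 + 1 = 17.
§6 applies: 17 + 4 = 21.
Final offense level: 21.
Criminal history: 17 prior points → Category V (17+).
Level 21 falls in the 17-21 band.
Grid: Level 17-21 × Category V = 65-74 months.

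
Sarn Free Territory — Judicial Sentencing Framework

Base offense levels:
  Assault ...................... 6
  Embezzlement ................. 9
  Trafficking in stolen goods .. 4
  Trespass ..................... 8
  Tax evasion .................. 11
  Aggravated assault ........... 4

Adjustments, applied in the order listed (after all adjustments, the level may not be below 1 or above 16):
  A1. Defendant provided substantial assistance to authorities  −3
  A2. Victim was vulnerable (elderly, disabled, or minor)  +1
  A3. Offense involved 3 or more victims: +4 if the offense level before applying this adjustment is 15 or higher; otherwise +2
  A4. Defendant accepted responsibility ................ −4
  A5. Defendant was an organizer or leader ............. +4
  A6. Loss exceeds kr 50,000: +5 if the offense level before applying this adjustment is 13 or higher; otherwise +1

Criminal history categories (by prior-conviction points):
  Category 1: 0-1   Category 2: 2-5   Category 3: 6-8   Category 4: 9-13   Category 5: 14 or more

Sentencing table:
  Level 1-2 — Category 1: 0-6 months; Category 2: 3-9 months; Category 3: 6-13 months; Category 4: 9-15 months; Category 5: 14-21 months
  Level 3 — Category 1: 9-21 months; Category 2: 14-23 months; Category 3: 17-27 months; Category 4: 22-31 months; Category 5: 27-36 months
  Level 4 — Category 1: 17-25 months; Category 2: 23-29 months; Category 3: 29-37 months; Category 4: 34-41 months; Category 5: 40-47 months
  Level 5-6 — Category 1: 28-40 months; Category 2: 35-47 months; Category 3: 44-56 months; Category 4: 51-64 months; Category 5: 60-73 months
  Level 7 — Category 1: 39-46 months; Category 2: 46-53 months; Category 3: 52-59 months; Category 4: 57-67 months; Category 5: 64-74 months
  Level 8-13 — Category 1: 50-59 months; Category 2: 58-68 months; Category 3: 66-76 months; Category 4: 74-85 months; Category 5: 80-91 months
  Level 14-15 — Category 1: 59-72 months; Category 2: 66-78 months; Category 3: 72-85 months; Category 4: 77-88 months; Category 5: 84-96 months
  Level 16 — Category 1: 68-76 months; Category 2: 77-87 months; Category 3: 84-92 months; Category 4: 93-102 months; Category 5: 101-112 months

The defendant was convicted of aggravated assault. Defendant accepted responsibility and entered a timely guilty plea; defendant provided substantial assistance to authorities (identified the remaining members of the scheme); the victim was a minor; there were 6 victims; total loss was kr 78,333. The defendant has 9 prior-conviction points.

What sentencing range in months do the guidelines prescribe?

Base offense level for aggravated assault: 4.
A1 applies: 4 − 3 = 1.
A2 applies: 1 + 1 = 2.
A3 applies (level before this adjustment is 2 < 15, so +2): 2 + 2 = 4.
A4 applies: 4 − 4 = 0.
A6 applies (level before this adjustment is 0 < 13, so +1): 0 + 1 = 1.
Final offense level: 1.
Criminal history: 9 prior points → Category 4 (9-13).
Level 1 falls in the 1-2 band.
Grid: Level 1-2 × Category 4 = 9-15 months.

9-15 months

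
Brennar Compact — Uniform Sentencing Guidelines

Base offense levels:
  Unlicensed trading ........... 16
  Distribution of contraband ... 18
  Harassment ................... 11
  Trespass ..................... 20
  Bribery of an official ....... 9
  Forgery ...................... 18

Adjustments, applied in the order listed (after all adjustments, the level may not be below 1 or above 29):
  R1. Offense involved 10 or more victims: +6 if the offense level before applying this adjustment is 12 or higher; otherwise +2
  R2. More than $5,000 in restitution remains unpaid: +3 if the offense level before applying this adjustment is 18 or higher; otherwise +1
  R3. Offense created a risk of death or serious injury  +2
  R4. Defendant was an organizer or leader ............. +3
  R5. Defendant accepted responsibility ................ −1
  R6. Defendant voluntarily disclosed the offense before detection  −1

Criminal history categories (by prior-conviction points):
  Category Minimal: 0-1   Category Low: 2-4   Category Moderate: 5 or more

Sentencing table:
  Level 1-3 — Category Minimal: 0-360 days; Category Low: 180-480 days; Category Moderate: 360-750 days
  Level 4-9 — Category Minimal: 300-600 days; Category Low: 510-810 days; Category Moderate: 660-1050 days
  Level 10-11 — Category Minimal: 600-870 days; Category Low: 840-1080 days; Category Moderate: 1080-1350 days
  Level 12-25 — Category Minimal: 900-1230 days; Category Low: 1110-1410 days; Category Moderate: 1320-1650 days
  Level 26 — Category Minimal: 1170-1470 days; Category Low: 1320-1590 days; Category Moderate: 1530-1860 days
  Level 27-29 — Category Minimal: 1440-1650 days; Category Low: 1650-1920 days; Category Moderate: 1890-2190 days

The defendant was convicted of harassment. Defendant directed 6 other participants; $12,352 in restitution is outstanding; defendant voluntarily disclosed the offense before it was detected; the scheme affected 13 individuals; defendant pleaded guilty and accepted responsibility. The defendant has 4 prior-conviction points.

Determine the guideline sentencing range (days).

1110-1410 days

Base offense level for harassment: 11.
R1 applies (level before this adjustment is 11 < 12, so +2): 11 + 2 = 13.
R2 applies (level before this adjustment is 13 < 18, so +1): 13 + 1 = 14.
R4 applies: 14 + 3 = 17.
R5 applies: 17 − 1 = 16.
R6 applies: 16 − 1 = 15.
Final offense level: 15.
Criminal history: 4 prior points → Category Low (2-4).
Level 15 falls in the 12-25 band.
Grid: Level 12-25 × Category Low = 1110-1410 days.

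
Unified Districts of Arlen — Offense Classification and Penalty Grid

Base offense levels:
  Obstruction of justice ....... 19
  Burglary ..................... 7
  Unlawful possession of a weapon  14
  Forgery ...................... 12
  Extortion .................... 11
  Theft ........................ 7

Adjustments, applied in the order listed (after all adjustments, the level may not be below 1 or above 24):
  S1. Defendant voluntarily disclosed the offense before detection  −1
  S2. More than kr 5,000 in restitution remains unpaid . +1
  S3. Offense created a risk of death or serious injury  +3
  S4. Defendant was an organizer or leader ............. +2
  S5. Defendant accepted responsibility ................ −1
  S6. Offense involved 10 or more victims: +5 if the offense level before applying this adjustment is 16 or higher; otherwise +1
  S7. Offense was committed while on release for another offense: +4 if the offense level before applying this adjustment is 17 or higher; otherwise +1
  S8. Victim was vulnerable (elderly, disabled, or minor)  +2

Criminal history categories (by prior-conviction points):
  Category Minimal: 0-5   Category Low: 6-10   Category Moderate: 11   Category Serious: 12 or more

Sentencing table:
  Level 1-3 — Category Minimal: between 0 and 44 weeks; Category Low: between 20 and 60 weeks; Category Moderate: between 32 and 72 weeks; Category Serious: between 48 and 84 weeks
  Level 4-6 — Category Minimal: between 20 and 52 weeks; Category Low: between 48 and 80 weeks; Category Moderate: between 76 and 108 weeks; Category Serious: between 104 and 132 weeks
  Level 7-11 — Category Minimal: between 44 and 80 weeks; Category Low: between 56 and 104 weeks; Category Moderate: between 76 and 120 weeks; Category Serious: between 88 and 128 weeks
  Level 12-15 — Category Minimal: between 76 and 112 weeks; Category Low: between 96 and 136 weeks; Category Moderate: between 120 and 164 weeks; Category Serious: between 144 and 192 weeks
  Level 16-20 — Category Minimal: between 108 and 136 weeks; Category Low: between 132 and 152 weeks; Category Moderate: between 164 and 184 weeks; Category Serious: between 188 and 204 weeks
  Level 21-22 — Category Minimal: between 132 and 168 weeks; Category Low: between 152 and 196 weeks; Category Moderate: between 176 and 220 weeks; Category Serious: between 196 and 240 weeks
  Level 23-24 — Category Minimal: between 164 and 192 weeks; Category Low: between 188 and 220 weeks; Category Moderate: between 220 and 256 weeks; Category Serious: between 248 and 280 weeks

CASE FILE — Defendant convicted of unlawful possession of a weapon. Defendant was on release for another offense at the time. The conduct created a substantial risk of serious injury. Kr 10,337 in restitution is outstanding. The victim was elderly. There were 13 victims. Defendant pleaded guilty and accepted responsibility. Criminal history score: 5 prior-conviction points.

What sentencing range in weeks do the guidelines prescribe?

Base offense level for unlawful possession of a weapon: 14.
S2 applies: 14 + 1 = 15.
S3 applies: 15 + 3 = 18.
S4 does not apply.
S5 applies: 18 − 1 = 17.
S6 applies (level before this adjustment is 17 ≥ 16, so +5): 17 + 5 = 22.
S7 applies (level before this adjustment is 22 ≥ 17, so +4): 22 + 4 = 26.
S8 applies: 26 + 2 = 28.
Level 28 exceeds the maximum of 24; capped at 24.
Final offense level: 24.
Criminal history: 5 prior points → Category Minimal (0-5).
Level 24 falls in the 23-24 band.
Grid: Level 23-24 × Category Minimal = 164-192 weeks.

164-192 weeks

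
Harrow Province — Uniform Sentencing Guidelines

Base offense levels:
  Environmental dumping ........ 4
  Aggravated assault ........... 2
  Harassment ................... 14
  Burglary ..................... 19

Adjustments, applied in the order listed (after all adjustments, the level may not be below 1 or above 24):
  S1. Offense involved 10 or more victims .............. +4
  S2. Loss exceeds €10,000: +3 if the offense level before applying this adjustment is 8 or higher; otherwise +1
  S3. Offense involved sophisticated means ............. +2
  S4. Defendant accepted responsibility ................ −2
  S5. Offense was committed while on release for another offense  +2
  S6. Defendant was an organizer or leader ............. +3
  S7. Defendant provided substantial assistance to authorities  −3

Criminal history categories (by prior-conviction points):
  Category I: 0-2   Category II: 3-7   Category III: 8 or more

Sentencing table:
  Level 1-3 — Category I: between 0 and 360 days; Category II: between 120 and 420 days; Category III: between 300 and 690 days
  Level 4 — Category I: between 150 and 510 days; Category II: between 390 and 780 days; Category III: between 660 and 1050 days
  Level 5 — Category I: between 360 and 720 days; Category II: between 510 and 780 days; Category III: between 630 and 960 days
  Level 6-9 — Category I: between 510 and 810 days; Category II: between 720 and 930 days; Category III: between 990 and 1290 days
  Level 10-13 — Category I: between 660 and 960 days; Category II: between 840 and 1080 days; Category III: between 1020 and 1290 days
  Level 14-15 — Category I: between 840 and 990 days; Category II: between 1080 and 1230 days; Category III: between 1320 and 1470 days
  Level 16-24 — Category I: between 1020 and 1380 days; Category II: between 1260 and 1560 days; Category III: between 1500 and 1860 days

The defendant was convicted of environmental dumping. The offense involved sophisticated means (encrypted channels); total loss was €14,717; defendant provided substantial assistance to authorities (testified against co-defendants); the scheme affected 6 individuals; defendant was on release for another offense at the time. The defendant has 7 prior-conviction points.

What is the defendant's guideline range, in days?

Base offense level for environmental dumping: 4.
S1 does not apply.
S2 applies (level before this adjustment is 4 < 8, so +1): 4 + 1 = 5.
S3 applies: 5 + 2 = 7.
S5 applies: 7 + 2 = 9.
S6 does not apply.
S7 applies: 9 − 3 = 6.
Final offense level: 6.
Criminal history: 7 prior points → Category II (3-7).
Level 6 falls in the 6-9 band.
Grid: Level 6-9 × Category II = 720-930 days.

720-930 days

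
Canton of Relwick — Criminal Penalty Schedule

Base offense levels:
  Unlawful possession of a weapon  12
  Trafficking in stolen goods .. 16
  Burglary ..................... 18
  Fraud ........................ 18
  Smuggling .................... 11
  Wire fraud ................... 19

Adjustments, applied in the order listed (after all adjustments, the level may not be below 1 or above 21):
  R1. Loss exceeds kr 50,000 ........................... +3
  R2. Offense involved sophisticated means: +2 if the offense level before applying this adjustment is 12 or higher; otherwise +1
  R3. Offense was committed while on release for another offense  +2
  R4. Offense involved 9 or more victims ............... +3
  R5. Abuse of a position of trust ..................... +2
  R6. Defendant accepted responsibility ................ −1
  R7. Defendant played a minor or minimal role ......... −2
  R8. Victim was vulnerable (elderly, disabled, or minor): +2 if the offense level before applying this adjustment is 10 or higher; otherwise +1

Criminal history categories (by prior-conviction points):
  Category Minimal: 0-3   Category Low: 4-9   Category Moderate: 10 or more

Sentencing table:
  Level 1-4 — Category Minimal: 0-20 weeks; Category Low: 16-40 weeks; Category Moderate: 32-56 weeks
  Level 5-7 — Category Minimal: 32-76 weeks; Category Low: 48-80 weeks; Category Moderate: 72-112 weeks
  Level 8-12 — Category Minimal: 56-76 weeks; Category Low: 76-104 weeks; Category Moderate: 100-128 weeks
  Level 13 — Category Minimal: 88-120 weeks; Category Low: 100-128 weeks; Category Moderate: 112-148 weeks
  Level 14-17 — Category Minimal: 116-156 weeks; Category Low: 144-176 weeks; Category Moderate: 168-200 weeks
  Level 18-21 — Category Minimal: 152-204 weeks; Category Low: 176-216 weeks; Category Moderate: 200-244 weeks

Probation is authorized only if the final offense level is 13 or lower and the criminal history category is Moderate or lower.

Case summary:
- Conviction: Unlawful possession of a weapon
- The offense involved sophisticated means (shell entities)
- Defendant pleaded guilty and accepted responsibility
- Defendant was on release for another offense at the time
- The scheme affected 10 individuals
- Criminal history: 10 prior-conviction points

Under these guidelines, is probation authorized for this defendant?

No

Base offense level for unlawful possession of a weapon: 12.
R1 does not apply.
R2 applies (level before this adjustment is 12 ≥ 12, so +2): 12 + 2 = 14.
R3 applies: 14 + 2 = 16.
R4 applies: 16 + 3 = 19.
R6 applies: 19 − 1 = 18.
R7 does not apply.
R8 does not apply.
Final offense level: 18.
Criminal history: 10 prior points → Category Moderate (10+).
Level 18 falls in the 18-21 band.
Grid: Level 18-21 × Category Moderate = 200-244 weeks.
Probation check: level 18 > 13 and category Moderate ≤ Moderate → not eligible.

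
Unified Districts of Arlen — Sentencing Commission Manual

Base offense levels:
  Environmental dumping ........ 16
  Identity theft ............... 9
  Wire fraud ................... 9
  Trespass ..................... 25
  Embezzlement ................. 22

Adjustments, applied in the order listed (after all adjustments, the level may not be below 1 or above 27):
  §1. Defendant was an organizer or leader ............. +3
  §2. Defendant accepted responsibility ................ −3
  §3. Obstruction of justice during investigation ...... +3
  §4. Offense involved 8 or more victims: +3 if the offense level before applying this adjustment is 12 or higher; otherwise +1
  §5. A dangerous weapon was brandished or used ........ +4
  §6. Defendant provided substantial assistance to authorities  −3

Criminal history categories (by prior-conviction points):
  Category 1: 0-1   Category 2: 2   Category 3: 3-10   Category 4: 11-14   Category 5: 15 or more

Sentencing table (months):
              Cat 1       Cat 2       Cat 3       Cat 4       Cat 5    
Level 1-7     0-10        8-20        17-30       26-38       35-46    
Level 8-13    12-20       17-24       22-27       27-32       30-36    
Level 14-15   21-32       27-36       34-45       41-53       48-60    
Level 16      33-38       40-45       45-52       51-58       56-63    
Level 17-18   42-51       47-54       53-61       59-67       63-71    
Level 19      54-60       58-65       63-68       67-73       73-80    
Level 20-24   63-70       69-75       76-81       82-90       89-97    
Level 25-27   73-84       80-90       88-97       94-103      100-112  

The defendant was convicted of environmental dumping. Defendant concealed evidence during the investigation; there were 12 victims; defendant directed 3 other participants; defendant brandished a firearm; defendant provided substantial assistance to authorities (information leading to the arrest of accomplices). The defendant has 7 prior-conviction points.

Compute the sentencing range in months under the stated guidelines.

88-97 months

Base offense level for environmental dumping: 16.
§1 applies: 16 + 3 = 19.
§2 does not apply.
§3 applies: 19 + 3 = 22.
§4 applies (level before this adjustment is 22 ≥ 12, so +3): 22 + 3 = 25.
§5 applies: 25 + 4 = 29.
§6 applies: 29 − 3 = 26.
Final offense level: 26.
Criminal history: 7 prior points → Category 3 (3-10).
Level 26 falls in the 25-27 band.
Grid: Level 25-27 × Category 3 = 88-97 months.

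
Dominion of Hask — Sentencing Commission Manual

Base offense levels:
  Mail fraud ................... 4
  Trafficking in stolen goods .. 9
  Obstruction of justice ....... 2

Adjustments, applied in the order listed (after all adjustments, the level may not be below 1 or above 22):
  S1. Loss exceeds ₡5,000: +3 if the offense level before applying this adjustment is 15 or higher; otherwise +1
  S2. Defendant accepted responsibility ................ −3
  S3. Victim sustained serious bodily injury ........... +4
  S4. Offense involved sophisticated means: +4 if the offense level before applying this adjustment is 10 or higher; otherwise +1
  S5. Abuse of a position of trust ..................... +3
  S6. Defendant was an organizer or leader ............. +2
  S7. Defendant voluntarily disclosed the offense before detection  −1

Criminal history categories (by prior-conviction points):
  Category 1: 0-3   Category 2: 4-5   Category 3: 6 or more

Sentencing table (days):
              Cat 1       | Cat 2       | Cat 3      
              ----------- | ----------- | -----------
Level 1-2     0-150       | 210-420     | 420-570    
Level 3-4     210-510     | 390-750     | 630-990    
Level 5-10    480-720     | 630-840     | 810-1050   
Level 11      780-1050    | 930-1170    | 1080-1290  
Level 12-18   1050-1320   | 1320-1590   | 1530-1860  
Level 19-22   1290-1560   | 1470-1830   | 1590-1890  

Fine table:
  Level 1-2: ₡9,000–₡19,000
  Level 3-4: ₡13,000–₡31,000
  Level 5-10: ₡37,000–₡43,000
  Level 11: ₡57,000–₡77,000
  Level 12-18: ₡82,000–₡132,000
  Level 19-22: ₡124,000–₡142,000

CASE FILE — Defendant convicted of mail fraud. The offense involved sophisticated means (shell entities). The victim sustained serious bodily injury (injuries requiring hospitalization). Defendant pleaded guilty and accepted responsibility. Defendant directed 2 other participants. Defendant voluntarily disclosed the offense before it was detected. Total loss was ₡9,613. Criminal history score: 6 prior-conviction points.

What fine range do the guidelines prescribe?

₡37,000–₡43,000

Base offense level for mail fraud: 4.
S1 applies (level before this adjustment is 4 < 15, so +1): 4 + 1 = 5.
S2 applies: 5 − 3 = 2.
S3 applies: 2 + 4 = 6.
S4 applies (level before this adjustment is 6 < 10, so +1): 6 + 1 = 7.
S6 applies: 7 + 2 = 9.
S7 applies: 9 − 1 = 8.
Final offense level: 8.
Level 8 falls in the 5-10 band.
Fine table: Level 5-10 → ₡37,000–₡43,000.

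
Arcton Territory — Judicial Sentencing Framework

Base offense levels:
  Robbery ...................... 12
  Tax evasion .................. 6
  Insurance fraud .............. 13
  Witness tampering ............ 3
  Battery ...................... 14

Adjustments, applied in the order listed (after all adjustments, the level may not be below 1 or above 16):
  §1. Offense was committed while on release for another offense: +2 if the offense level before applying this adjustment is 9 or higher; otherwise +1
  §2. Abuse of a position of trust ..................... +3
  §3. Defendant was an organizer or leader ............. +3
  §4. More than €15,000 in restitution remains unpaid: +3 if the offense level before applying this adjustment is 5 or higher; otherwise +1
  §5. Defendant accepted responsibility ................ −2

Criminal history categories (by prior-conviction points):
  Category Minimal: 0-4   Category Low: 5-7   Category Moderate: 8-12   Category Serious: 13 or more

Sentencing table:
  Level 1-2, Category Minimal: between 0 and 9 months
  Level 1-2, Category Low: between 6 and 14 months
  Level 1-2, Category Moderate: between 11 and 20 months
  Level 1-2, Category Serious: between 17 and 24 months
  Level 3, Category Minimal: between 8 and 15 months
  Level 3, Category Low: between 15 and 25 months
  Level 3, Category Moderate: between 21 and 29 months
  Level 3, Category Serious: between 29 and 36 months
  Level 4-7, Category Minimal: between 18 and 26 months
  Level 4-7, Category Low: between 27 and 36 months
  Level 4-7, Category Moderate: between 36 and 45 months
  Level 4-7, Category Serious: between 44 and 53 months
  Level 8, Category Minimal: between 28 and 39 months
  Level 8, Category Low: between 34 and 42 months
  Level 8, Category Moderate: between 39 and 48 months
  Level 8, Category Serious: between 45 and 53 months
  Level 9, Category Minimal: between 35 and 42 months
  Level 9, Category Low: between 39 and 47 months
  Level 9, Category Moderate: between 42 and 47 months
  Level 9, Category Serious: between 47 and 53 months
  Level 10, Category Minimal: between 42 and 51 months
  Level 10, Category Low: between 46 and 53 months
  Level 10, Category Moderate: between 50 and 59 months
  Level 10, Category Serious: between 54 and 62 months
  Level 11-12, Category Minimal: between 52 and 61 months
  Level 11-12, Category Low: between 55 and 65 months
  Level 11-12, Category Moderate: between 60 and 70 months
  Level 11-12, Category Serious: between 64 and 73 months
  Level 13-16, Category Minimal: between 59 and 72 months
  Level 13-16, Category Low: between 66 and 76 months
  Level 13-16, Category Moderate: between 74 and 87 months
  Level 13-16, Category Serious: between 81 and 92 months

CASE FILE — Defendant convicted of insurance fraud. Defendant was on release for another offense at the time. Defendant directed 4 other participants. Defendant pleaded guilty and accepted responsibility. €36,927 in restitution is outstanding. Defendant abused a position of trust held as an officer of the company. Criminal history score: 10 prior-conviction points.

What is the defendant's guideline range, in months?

Base offense level for insurance fraud: 13.
§1 applies (level before this adjustment is 13 ≥ 9, so +2): 13 + 2 = 15.
§2 applies: 15 + 3 = 18.
§3 applies: 18 + 3 = 21.
§4 applies (level before this adjustment is 21 ≥ 5, so +3): 21 + 3 = 24.
§5 applies: 24 − 2 = 22.
Level 22 exceeds the maximum of 16; capped at 16.
Final offense level: 16.
Criminal history: 10 prior points → Category Moderate (8-12).
Level 16 falls in the 13-16 band.
Grid: Level 13-16 × Category Moderate = 74-87 months.

74-87 months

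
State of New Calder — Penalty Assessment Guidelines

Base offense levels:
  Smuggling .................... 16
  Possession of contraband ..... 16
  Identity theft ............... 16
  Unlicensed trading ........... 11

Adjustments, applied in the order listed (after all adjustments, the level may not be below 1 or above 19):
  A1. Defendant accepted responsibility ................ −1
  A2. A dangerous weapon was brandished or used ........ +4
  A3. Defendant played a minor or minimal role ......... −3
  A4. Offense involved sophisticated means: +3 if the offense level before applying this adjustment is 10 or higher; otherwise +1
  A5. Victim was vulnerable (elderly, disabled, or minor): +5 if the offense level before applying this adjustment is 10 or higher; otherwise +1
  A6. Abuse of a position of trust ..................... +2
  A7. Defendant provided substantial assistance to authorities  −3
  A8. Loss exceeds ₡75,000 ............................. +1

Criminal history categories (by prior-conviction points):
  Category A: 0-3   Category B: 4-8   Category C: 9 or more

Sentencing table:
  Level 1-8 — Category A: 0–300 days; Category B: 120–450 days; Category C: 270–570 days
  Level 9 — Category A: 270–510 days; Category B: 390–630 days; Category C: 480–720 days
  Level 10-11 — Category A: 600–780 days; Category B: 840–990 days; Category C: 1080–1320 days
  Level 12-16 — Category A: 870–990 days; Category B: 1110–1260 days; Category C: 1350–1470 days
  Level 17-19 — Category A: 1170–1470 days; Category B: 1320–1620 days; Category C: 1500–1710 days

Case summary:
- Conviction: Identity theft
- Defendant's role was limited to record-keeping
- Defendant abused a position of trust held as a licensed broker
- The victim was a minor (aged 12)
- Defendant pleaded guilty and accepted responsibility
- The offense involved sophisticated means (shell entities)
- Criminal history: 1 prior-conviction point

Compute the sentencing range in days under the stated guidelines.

1170-1470 days

Base offense level for identity theft: 16.
A1 applies: 16 − 1 = 15.
A3 applies: 15 − 3 = 12.
A4 applies (level before this adjustment is 12 ≥ 10, so +3): 12 + 3 = 15.
A5 applies (level before this adjustment is 15 ≥ 10, so +5): 15 + 5 = 20.
A6 applies: 20 + 2 = 22.
A7 does not apply.
Level 22 exceeds the maximum of 19; capped at 19.
Final offense level: 19.
Criminal history: 1 prior point → Category A (0-3).
Level 19 falls in the 17-19 band.
Grid: Level 17-19 × Category A = 1170-1470 days.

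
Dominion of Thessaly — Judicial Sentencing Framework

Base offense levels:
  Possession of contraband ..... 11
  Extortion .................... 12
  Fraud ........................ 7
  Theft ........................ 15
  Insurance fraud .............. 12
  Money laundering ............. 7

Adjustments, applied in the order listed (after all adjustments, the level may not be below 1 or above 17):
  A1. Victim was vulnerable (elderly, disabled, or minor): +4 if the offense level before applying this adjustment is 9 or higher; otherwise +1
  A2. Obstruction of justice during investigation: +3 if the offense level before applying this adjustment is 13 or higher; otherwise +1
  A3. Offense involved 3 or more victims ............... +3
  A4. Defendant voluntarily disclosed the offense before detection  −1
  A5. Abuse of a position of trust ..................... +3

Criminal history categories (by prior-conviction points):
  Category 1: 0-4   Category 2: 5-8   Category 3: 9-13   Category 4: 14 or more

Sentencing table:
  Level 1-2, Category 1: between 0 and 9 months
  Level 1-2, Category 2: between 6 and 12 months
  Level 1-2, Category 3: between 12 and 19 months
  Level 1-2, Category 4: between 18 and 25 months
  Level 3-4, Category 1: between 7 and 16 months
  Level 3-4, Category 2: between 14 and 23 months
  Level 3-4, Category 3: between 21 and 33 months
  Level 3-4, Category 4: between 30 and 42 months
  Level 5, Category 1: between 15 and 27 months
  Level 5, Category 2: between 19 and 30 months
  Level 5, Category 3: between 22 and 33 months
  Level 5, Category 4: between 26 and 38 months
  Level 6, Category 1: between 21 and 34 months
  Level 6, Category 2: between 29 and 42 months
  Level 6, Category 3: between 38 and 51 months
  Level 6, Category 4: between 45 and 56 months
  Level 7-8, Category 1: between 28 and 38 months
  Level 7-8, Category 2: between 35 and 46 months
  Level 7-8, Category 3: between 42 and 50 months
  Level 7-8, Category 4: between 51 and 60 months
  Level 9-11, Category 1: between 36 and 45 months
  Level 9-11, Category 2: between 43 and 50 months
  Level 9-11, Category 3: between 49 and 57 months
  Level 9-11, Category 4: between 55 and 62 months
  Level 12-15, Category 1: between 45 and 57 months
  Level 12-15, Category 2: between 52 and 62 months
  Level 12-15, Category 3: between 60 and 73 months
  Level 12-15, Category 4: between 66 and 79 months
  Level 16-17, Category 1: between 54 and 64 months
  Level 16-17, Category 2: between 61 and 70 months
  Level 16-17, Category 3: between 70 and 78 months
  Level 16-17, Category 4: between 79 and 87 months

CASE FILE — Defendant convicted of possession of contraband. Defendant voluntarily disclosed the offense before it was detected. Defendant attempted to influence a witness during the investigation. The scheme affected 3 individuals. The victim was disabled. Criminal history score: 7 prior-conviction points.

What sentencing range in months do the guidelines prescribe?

Base offense level for possession of contraband: 11.
A1 applies (level before this adjustment is 11 ≥ 9, so +4): 11 + 4 = 15.
A2 applies (level before this adjustment is 15 ≥ 13, so +3): 15 + 3 = 18.
A3 applies: 18 + 3 = 21.
A4 applies: 21 − 1 = 20.
Level 20 exceeds the maximum of 17; capped at 17.
Final offense level: 17.
Criminal history: 7 prior points → Category 2 (5-8).
Level 17 falls in the 16-17 band.
Grid: Level 16-17 × Category 2 = 61-70 months.

61-70 months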